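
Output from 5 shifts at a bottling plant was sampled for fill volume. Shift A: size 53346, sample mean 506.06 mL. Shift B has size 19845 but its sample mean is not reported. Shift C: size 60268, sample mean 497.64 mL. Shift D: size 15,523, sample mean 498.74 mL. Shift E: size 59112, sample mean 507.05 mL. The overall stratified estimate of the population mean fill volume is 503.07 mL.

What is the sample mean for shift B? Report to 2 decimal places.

503.05

N = 53346 + 19845 + 60268 + 15523 + 59112 = 208094.
Overall total = μ·N = 503.07·208094 = 104685848.58.
Subtract the known strata: 53346·506.06 + 60268·497.64 + 15523·498.74 + 59112·507.05 = 94702724.9.
Remaining total for shift B: 104685848.58 − 94702724.9 = 9983123.68.
Divide by its size: 9983123.68 / 19845 = 503.0549... → 503.05.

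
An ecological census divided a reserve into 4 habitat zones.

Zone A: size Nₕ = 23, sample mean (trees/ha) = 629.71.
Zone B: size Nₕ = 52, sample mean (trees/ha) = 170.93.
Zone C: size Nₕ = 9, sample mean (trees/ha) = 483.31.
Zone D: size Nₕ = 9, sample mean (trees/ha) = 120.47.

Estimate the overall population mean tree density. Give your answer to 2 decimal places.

N = 23 + 52 + 9 + 9 = 93.
Weight each subgroup mean by Nₕ/N and sum.
Σ Nₕx̄ₕ = 23·629.71 + 52·170.93 + 9·483.31 + 9·120.47 = 14483.33 + 8888.36 + 4349.79 + 1084.23 = 28805.71.
Divide by N: 28805.71 / 93 = 309.7388... → 309.74.

309.74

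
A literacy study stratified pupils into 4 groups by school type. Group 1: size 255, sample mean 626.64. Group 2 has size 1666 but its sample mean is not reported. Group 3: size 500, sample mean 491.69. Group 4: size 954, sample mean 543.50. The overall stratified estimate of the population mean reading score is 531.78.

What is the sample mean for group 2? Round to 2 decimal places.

522.58

Σ Nₕx̄ₕ = N·μ, so 1666·x̄_2 = 3375·531.78 − (255·626.64 + 500·491.69 + 954·543.50).
= 1794757.5 − 924137.2 = 870620.3.
x̄_2 = 870620.3 / 1666 = 522.5812... → 522.58.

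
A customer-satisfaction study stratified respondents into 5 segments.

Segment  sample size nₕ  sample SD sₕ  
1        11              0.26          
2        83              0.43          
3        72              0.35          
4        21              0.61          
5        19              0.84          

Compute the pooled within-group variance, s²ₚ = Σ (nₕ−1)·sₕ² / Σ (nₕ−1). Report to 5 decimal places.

1: (11−1)·0.26² = 10·0.0676 = 0.676
2: (83−1)·0.43² = 82·0.1849 = 15.1618
3: (72−1)·0.35² = 71·0.1225 = 8.6975
4: (21−1)·0.61² = 20·0.3721 = 7.442
5: (19−1)·0.84² = 18·0.7056 = 12.7008
Numerator = 44.6781; denominator = Σ(nₕ−1) = 201.
s²ₚ = 44.6781/201 = 0.2222791... → 0.22228.

0.22228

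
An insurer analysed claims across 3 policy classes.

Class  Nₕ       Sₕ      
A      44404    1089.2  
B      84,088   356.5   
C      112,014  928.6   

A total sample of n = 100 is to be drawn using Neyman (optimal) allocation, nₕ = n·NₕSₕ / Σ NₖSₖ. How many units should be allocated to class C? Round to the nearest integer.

57

A: NₕSₕ = 44404·1089.2 = 48364836.8
B: NₕSₕ = 84088·356.5 = 29977372
C: NₕSₕ = 112014·928.6 = 104016200.4
Σ NₕSₕ = 182358409.2.
n_C = 100·104016200.4/182358409.2 = 57.039... → 57.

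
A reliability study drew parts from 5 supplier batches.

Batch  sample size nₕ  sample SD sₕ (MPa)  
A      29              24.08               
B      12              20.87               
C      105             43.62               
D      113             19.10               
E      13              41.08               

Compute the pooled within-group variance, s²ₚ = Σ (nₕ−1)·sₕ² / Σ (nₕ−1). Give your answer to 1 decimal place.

A: (29−1)·24.08² = 28·579.8464 = 16235.6992
B: (12−1)·20.87² = 11·435.5569 = 4791.1259
C: (105−1)·43.62² = 104·1902.7044 = 197881.2576
D: (113−1)·19.10² = 112·364.81 = 40858.72
E: (13−1)·41.08² = 12·1687.5664 = 20250.7968
Numerator = 280017.5995; denominator = Σ(nₕ−1) = 267.
s²ₚ = 280017.5995/267 = 1048.755... → 1048.8.

1048.8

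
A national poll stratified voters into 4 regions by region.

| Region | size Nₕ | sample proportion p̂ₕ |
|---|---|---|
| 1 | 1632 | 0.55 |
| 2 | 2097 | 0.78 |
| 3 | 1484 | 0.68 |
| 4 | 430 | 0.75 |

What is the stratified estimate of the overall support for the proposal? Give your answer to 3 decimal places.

0.685

N = 1632 + 2097 + 1484 + 430 = 5643.
Overall proportion = Σ (Nₕ/N)·p̂ₕ.
Σ Nₕp̂ₕ = 897.6 + 1635.66 + 1009.12 + 322.5 = 3864.88.
3864.88 / 5643 = 0.68490... → 0.685.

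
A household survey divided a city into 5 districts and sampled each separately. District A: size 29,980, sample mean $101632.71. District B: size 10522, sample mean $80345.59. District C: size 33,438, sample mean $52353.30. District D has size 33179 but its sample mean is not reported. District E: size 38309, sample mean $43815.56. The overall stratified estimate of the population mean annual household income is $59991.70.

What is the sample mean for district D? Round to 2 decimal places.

42286.03

Σ Nₕx̄ₕ = N·μ, so 33179·x̄_D = 145428·59991.70 − (29980·101632.71 + 10522·80345.59 + 33438·52353.30 + 38309·43815.56).
= 8724472947.6 − 7321464877.22 = 1403008070.38.
x̄_D = 1403008070.38 / 33179 = 42286.0264... → 42286.03.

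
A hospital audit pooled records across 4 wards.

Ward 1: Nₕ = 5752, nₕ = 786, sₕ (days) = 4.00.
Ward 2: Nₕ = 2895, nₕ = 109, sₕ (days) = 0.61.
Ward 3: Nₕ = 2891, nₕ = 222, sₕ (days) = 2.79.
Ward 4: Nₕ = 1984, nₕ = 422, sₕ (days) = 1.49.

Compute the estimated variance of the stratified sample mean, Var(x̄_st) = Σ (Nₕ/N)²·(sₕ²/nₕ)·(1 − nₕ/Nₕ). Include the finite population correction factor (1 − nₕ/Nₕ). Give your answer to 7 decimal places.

N = 13522; Wₕ = Nₕ/N.
ward 1: (5752/13522)²·4.00²/786·(1 − 786/5752) = 0.0031801028
ward 2: (2895/13522)²·0.61²/109·(1 − 109/2895) = 0.0001505847
ward 3: (2891/13522)²·2.79²/222·(1 − 222/2891) = 0.0014796883
ward 4: (1984/13522)²·1.49²/422·(1 − 422/1984) = 0.0000891663
Sum = 0.0048995422 → 0.0048995.

0.0048995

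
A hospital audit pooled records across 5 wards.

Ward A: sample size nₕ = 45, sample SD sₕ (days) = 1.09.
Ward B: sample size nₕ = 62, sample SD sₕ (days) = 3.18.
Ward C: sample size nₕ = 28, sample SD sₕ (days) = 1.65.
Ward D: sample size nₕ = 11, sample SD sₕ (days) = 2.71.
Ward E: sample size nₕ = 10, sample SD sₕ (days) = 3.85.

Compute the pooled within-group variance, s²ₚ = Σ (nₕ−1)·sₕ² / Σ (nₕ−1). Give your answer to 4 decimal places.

6.2880

Degrees of freedom: 44 + 61 + 27 + 10 + 9 = 151.
Σ(nₕ−1)sₕ² = 44·1.1881 + 61·10.1124 + 27·2.7225 + 10·7.3441 + 9·14.8225 = 949.4838.
s²ₚ = 949.4838 / 151 = 6.287972... → 6.2880.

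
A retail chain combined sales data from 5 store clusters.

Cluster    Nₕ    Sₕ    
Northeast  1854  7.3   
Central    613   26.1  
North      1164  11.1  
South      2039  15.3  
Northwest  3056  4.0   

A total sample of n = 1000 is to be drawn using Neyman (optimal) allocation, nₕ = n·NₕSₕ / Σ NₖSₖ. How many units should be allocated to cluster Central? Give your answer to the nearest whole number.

Northeast: NₕSₕ = 1854·7.3 = 13534.2
Central: NₕSₕ = 613·26.1 = 15999.3
North: NₕSₕ = 1164·11.1 = 12920.4
South: NₕSₕ = 2039·15.3 = 31196.7
Northwest: NₕSₕ = 3056·4.0 = 12224
Σ NₕSₕ = 85874.6.
n_Central = 1000·15999.3/85874.6 = 186.310... → 186.

186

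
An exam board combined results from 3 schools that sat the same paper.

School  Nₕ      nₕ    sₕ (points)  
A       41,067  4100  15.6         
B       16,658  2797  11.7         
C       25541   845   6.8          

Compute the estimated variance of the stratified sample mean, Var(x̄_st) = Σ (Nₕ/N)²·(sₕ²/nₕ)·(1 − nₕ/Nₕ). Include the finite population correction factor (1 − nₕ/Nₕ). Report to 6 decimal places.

N = 83266. Term for each stratum: Wₕ²sₕ²/nₕ·(1−nₕ/Nₕ).
Var(x̄_st) = 0.012996821 + 0.001629901 + 0.004978405 = 0.019605127 → 0.019605.

0.019605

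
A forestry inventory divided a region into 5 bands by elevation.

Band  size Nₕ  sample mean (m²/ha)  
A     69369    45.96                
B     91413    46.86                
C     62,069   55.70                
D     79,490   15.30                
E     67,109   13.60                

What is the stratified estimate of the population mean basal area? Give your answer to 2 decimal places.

N = 369450; weights Wₕ = Nₕ/N = (0.1878, 0.2474, 0.1680, 0.2152, 0.1816).
x̄_st = Σ Wₕ·x̄ₕ = 0.1878·45.96 + 0.2474·46.86 + 0.1680·55.70 + 0.2152·15.30 + 0.1816·13.60 ≈ 35.3443...
→ 35.34.

35.34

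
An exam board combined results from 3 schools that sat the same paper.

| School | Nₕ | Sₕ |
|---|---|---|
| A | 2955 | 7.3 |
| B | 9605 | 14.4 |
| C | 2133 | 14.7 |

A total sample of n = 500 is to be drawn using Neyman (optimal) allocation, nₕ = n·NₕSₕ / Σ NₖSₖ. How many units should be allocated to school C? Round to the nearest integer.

82

A: NₕSₕ = 2955·7.3 = 21571.5
B: NₕSₕ = 9605·14.4 = 138312
C: NₕSₕ = 2133·14.7 = 31355.1
Σ NₕSₕ = 191238.6.
n_C = 500·31355.1/191238.6 = 81.979... → 82.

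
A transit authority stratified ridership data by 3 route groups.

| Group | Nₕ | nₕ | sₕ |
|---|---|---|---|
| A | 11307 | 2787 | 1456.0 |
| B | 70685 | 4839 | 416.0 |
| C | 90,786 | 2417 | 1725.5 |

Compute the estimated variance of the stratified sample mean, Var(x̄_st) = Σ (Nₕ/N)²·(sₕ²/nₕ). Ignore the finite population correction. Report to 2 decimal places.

349.35

N = 172778. Term for each stratum: Wₕ²sₕ²/nₕ.
Var(x̄_st) = 3.25764 + 5.98561 + 340.10589 = 349.34915 → 349.35.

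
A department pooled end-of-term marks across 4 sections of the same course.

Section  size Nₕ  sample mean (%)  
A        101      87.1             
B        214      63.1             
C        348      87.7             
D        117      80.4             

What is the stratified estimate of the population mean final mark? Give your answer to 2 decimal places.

N = 780; weights Wₕ = Nₕ/N = (0.1295, 0.2744, 0.4462, 0.1500).
x̄_st = Σ Wₕ·x̄ₕ = 0.1295·87.1 + 0.2744·63.1 + 0.4462·87.7 + 0.1500·80.4 ≈ 79.7781...
→ 79.78.

79.78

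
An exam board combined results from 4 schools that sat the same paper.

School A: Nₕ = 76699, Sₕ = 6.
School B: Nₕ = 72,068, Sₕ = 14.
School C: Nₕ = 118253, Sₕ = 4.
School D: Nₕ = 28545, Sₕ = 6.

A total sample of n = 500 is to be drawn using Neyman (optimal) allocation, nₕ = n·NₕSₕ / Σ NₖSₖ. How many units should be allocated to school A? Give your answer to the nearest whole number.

A: NₕSₕ = 76699·6 = 460194
B: NₕSₕ = 72068·14 = 1008952
C: NₕSₕ = 118253·4 = 473012
D: NₕSₕ = 28545·6 = 171270
Σ NₕSₕ = 2113428.
n_A = 500·460194/2113428 = 108.874... → 109.

109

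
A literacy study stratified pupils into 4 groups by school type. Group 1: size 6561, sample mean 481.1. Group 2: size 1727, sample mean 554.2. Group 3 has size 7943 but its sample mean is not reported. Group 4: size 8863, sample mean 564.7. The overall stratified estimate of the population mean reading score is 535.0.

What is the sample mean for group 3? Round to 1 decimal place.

N = 6561 + 1727 + 7943 + 8863 = 25094.
Overall total = μ·N = 535.0·25094 = 13425290.
Subtract the known strata: 6561·481.1 + 1727·554.2 + 8863·564.7 = 9118536.6.
Remaining total for group 3: 13425290 − 9118536.6 = 4306753.4.
Divide by its size: 4306753.4 / 7943 = 542.207... → 542.2.

542.2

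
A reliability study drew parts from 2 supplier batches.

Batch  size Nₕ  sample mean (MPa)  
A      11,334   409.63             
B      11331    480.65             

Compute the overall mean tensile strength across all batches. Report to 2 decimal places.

445.14

N = 22665; weights Wₕ = Nₕ/N = (0.5001, 0.4999).
x̄_st = Σ Wₕ·x̄ₕ = 0.5001·409.63 + 0.4999·480.65 ≈ 445.1353...
→ 445.14.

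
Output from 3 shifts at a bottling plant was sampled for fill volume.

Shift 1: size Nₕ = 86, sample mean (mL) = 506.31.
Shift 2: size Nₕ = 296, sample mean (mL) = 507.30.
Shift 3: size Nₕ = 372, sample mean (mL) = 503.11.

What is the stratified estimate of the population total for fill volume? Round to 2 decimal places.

Population total = Σ Nₕ·x̄ₕ (each stratum's size times its mean).
86·506.31 + 296·507.30 + 372·503.11 = 43542.66 + 150160.8 + 187156.92 = 380860.38.

380860.38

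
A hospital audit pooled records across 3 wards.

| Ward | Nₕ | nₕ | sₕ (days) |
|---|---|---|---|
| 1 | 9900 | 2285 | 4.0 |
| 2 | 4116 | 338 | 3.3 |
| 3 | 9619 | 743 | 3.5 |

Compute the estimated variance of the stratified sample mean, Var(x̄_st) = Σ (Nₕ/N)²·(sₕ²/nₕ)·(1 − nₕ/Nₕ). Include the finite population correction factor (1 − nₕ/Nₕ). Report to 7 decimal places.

0.0043618

N = 23635. Term for each stratum: Wₕ²sₕ²/nₕ·(1−nₕ/Nₕ).
Var(x̄_st) = 0.0009449910 + 0.0008968861 + 0.0025198998 = 0.0043617769 → 0.0043618.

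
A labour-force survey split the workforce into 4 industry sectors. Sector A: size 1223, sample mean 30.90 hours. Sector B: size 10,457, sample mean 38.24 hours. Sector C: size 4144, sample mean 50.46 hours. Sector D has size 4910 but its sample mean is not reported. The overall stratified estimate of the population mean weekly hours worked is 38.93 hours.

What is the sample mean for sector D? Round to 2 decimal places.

Σ Nₕx̄ₕ = N·μ, so 4910·x̄_D = 20734·38.93 − (1223·30.90 + 10457·38.24 + 4144·50.46).
= 807174.62 − 646772.62 = 160402.
x̄_D = 160402 / 4910 = 32.6684... → 32.67.

32.67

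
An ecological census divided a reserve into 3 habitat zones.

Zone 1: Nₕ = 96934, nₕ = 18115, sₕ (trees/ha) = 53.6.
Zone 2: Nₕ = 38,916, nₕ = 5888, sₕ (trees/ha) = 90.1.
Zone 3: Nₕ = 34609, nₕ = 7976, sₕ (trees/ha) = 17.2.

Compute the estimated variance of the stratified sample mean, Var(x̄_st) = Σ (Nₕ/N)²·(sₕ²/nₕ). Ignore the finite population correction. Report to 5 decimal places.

0.12468

N = 170459. Term for each stratum: Wₕ²sₕ²/nₕ.
Var(x̄_st) = 0.05128657 + 0.07186183 + 0.00152901 = 0.12467741 → 0.12468.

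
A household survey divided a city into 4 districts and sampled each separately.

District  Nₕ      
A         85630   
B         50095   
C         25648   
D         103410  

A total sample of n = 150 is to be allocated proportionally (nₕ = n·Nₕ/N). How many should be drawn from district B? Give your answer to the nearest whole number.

N = 85630 + 50095 + 25648 + 103410 = 264783.
n_B = 150·50095/264783 = 28.379... → 28.

28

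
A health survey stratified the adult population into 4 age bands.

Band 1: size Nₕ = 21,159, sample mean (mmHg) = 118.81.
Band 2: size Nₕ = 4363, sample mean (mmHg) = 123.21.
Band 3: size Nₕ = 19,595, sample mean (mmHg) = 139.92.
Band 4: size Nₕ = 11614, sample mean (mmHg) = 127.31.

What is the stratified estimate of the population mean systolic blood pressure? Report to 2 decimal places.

128.18

N = 56731; weights Wₕ = Nₕ/N = (0.3730, 0.0769, 0.3454, 0.2047).
x̄_st = Σ Wₕ·x̄ₕ = 0.3730·118.81 + 0.0769·123.21 + 0.3454·139.92 + 0.2047·127.31 ≈ 128.1800...
→ 128.18.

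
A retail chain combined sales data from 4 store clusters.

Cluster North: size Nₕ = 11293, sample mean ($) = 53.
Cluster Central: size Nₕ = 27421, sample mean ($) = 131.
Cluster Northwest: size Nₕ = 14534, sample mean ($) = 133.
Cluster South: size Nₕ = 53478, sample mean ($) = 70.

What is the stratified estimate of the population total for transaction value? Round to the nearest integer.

Population total = Σ Nₕ·x̄ₕ (each stratum's size times its mean).
11293·53 + 27421·131 + 14534·133 + 53478·70 = 598529 + 3592151 + 1933022 + 3743460 = 9867162.

9867162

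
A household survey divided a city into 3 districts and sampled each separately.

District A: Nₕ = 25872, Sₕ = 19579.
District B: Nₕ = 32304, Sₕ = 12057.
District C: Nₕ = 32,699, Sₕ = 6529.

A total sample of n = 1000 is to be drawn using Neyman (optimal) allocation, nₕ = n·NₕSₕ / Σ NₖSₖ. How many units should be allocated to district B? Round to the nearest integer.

Σ NₕSₕ = 25872·19579 + 32304·12057 + 32699·6529 = 1109528987.
Share for B: 389489328/1109528987 = 0.35104.
n_B = 1000 × 0.35104 = 351.040... → 351.

351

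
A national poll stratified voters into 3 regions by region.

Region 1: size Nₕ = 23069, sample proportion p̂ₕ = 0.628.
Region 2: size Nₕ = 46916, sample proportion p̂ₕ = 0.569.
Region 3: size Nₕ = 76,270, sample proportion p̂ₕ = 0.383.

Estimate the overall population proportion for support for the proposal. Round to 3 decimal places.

0.481

Wₕ = Nₕ/N with N = 146255: 0.1577, 0.3208, 0.5215.
p̂_st = 0.1577·0.628 + 0.3208·0.569 + 0.5215·0.383 ≈ 0.48131... → 0.481.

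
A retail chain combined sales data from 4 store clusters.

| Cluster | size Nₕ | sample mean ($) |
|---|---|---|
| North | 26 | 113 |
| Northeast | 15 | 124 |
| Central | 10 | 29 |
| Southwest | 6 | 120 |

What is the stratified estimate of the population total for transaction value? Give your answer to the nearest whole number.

5808

North: 26·113 = 2938
Northeast: 15·124 = 1860
Central: 10·29 = 290
Southwest: 6·120 = 720
τ̂ = Σ Nₕx̄ₕ = 5808.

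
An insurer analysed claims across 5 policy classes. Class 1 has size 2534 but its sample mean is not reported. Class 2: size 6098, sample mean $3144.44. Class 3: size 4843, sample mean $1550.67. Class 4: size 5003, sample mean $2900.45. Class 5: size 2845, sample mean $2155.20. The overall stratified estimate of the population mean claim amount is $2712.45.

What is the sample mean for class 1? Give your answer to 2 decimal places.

N = 2534 + 6098 + 4843 + 5003 + 2845 = 21323.
Overall total = μ·N = 2712.45·21323 = 57837571.35.
Subtract the known strata: 6098·3144.44 + 4843·1550.67 + 5003·2900.45 + 2845·2155.20 = 47327185.28.
Remaining total for class 1: 57837571.35 − 47327185.28 = 10510386.07.
Divide by its size: 10510386.07 / 2534 = 4147.7451... → 4147.75.

4147.75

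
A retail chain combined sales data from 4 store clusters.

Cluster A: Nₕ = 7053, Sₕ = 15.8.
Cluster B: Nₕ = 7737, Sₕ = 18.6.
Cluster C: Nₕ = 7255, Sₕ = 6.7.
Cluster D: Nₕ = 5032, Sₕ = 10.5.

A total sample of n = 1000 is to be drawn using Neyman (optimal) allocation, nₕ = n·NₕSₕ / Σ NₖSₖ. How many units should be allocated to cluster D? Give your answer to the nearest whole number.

148

Σ NₕSₕ = 7053·15.8 + 7737·18.6 + 7255·6.7 + 5032·10.5 = 356790.1.
Share for D: 52836/356790.1 = 0.14809.
n_D = 1000 × 0.14809 = 148.087... → 148.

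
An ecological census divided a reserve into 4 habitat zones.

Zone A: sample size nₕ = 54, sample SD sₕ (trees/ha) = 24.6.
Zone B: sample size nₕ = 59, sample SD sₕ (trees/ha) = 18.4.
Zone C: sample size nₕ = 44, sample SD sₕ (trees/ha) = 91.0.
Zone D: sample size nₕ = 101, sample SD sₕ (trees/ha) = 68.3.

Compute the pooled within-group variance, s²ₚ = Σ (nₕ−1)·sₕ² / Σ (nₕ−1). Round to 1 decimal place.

A: (54−1)·24.6² = 53·605.16 = 32073.48
B: (59−1)·18.4² = 58·338.56 = 19636.48
C: (44−1)·91.0² = 43·8281 = 356083
D: (101−1)·68.3² = 100·4664.89 = 466489
Numerator = 874281.96; denominator = Σ(nₕ−1) = 254.
s²ₚ = 874281.96/254 = 3442.055... → 3442.1.

3442.1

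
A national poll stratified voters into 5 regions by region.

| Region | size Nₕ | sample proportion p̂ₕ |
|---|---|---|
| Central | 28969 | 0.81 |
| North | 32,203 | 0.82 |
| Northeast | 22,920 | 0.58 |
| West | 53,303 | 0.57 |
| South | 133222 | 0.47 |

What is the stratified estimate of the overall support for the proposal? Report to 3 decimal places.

0.577

Wₕ = Nₕ/N with N = 270617: 0.1070, 0.1190, 0.0847, 0.1970, 0.4923.
p̂_st = 0.1070·0.81 + 0.1190·0.82 + 0.0847·0.58 + 0.1970·0.57 + 0.4923·0.47 ≈ 0.57706... → 0.577.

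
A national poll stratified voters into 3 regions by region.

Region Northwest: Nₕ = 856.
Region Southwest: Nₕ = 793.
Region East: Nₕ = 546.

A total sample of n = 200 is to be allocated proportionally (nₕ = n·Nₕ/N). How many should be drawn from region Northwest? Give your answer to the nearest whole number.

N = 856 + 793 + 546 = 2195.
n_Northwest = 200·856/2195 = 77.995... → 78.

78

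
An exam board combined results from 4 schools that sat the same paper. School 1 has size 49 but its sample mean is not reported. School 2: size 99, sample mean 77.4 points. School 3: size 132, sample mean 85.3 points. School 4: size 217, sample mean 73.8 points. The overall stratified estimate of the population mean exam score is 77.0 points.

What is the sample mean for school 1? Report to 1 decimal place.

68.0

N = 49 + 99 + 132 + 217 = 497.
Overall total = μ·N = 77.0·497 = 38269.
Subtract the known strata: 99·77.4 + 132·85.3 + 217·73.8 = 34936.8.
Remaining total for school 1: 38269 − 34936.8 = 3332.2.
Divide by its size: 3332.2 / 49 = 68.004... → 68.0.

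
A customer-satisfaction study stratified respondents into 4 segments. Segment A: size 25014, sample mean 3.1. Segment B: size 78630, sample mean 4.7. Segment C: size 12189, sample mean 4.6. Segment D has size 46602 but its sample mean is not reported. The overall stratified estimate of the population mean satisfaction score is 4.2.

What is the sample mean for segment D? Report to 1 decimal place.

3.8

N = 25014 + 78630 + 12189 + 46602 = 162435.
Overall total = μ·N = 4.2·162435 = 682227.
Subtract the known strata: 25014·3.1 + 78630·4.7 + 12189·4.6 = 503173.8.
Remaining total for segment D: 682227 − 503173.8 = 179053.2.
Divide by its size: 179053.2 / 46602 = 3.842... → 3.8.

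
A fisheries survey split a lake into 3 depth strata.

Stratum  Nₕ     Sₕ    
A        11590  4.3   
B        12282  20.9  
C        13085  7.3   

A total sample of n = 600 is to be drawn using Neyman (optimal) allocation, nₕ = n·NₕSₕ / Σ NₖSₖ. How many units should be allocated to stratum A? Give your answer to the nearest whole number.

74

Σ NₕSₕ = 11590·4.3 + 12282·20.9 + 13085·7.3 = 402051.3.
Share for A: 49837/402051.3 = 0.12396.
n_A = 600 × 0.12396 = 74.374... → 74.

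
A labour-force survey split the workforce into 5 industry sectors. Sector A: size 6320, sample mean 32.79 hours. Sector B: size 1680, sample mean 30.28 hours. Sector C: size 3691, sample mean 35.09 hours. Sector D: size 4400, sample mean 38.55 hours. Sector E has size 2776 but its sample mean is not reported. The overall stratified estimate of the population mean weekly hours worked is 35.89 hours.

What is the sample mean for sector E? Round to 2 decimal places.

43.19

N = 6320 + 1680 + 3691 + 4400 + 2776 = 18867.
Overall total = μ·N = 35.89·18867 = 677136.63.
Subtract the known strata: 6320·32.79 + 1680·30.28 + 3691·35.09 + 4400·38.55 = 557240.39.
Remaining total for sector E: 677136.63 − 557240.39 = 119896.24.
Divide by its size: 119896.24 / 2776 = 43.1903... → 43.19.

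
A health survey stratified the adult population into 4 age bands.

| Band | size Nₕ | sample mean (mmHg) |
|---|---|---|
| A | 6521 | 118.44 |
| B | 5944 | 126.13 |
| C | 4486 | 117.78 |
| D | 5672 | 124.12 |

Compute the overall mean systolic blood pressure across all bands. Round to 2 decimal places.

121.75

N = 6521 + 5944 + 4486 + 5672 = 22623.
Overall mean = Σ (Nₕ/N)·x̄ₕ — weight by population share, not a simple average.
Σ Nₕx̄ₕ = 6521·118.44 + 5944·126.13 + 4486·117.78 + 5672·124.12 = 772347.24 + 749716.72 + 528361.08 + 704008.64 = 2754433.68.
Divide by N: 2754433.68 / 22623 = 121.7537... → 121.75.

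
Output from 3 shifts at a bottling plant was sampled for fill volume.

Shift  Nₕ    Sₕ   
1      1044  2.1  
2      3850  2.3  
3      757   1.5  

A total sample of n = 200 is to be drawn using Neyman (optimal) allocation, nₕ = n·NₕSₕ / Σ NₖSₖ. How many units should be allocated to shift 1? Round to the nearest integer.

36

Σ NₕSₕ = 1044·2.1 + 3850·2.3 + 757·1.5 = 12182.9.
Share for 1: 2192.4/12182.9 = 0.17996.
n_1 = 200 × 0.17996 = 35.991... → 36.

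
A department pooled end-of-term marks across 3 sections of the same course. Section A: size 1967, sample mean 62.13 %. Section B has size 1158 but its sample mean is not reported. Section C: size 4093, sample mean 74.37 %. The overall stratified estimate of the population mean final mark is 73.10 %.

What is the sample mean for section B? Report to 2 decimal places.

87.24

N = 1967 + 1158 + 4093 = 7218.
Overall total = μ·N = 73.10·7218 = 527635.8.
Subtract the known strata: 1967·62.13 + 4093·74.37 = 426606.12.
Remaining total for section B: 527635.8 − 426606.12 = 101029.68.
Divide by its size: 101029.68 / 1158 = 87.2450... → 87.24.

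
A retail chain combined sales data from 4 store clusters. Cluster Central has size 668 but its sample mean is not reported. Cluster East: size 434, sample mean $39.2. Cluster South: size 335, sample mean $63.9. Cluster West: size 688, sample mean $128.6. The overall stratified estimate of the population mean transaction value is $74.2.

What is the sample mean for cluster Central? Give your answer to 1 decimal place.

46.1

Σ Nₕx̄ₕ = N·μ, so 668·x̄_Central = 2125·74.2 − (434·39.2 + 335·63.9 + 688·128.6).
= 157675 − 126896.1 = 30778.9.
x̄_Central = 30778.9 / 668 = 46.076... → 46.1.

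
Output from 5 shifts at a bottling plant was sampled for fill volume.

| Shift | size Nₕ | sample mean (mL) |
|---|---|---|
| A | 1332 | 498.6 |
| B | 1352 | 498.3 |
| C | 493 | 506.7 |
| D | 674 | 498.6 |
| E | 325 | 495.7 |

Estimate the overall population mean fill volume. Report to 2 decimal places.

499.23

N = 1332 + 1352 + 493 + 674 + 325 = 4176.
The stratified mean weights each stratum mean by its population share Nₕ/N.
Σ Nₕx̄ₕ = 1332·498.6 + 1352·498.3 + 493·506.7 + 674·498.6 + 325·495.7 = 664135.2 + 673701.6 + 249803.1 + 336056.4 + 161102.5 = 2084798.8.
Divide by N: 2084798.8 / 4176 = 499.2334... → 499.23.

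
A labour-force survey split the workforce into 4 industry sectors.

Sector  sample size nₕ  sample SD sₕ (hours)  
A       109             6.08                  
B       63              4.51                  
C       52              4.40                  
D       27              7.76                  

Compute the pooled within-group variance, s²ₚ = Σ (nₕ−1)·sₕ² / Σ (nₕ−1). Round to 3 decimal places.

31.605

A: (109−1)·6.08² = 108·36.9664 = 3992.3712
B: (63−1)·4.51² = 62·20.3401 = 1261.0862
C: (52−1)·4.40² = 51·19.36 = 987.36
D: (27−1)·7.76² = 26·60.2176 = 1565.6576
Numerator = 7806.475; denominator = Σ(nₕ−1) = 247.
s²ₚ = 7806.475/247 = 31.60516... → 31.605.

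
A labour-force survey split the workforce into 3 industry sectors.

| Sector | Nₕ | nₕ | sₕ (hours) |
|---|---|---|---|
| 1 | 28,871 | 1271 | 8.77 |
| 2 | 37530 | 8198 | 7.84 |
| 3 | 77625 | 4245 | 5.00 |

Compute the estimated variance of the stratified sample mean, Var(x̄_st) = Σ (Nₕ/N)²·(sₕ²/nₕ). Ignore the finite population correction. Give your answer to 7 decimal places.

0.0046515

N = 144026. Term for each stratum: Wₕ²sₕ²/nₕ.
Var(x̄_st) = 0.0024316188 + 0.0005090958 + 0.0017107389 = 0.0046514536 → 0.0046515.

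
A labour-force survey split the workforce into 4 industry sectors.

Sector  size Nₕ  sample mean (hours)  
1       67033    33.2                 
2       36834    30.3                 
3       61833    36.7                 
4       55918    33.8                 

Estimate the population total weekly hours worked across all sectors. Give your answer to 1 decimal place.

7500865.3

1: 67033·33.2 = 2225495.6
2: 36834·30.3 = 1116070.2
3: 61833·36.7 = 2269271.1
4: 55918·33.8 = 1890028.4
τ̂ = Σ Nₕx̄ₕ = 7500865.3.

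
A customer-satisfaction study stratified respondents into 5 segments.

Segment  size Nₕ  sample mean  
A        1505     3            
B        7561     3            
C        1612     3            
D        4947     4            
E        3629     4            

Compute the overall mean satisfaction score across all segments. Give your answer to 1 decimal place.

N = 19254; weights Wₕ = Nₕ/N = (0.0782, 0.3927, 0.0837, 0.2569, 0.1885).
x̄_st = Σ Wₕ·x̄ₕ = 0.0782·3 + 0.3927·3 + 0.0837·3 + 0.2569·4 + 0.1885·4 ≈ 3.445...
→ 3.4.

3.4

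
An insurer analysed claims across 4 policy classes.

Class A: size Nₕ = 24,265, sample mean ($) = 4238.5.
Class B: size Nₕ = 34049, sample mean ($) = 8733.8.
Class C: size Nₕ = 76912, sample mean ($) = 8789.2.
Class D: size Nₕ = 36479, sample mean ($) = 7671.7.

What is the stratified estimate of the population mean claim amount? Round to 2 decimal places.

N = 24265 + 34049 + 76912 + 36479 = 171705.
The stratified mean weights each stratum mean by its population share Nₕ/N.
Σ Nₕx̄ₕ = 24265·4238.5 + 34049·8733.8 + 76912·8789.2 + 36479·7671.7 = 102847202.5 + 297377156.2 + 675994950.4 + 279855944.3 = 1356075253.4.
Divide by N: 1356075253.4 / 171705 = 7897.7039... → 7897.70.

7897.70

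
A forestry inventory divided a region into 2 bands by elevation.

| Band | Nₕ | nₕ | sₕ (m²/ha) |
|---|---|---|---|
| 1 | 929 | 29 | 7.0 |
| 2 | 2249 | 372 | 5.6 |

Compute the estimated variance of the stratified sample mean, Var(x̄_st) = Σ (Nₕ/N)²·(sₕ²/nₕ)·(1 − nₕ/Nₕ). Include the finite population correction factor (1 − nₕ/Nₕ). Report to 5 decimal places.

N = 3178; Wₕ = Nₕ/N.
band 1: (929/3178)²·7.0²/29·(1 − 29/929) = 0.13987771
band 2: (2249/3178)²·5.6²/372·(1 − 372/2249) = 0.03523539
Sum = 0.17511310 → 0.17511.

0.17511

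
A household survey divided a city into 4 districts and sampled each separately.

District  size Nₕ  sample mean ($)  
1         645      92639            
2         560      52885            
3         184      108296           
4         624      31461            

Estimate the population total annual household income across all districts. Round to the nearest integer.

128925883

Population total = Σ Nₕ·x̄ₕ (each stratum's size times its mean).
645·92639 + 560·52885 + 184·108296 + 624·31461 = 59752155 + 29615600 + 19926464 + 19631664 = 128925883.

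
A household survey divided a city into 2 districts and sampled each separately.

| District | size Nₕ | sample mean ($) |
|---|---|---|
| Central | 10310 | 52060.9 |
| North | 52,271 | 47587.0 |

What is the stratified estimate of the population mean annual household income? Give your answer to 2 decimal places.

x̄_st = (Σ Nₕx̄ₕ) / (Σ Nₕ) = (10310·52060.9 + 52271·47587.0) / 62581
= 3024167956 / 62581 = 48324.0593... → 48324.06.

48324.06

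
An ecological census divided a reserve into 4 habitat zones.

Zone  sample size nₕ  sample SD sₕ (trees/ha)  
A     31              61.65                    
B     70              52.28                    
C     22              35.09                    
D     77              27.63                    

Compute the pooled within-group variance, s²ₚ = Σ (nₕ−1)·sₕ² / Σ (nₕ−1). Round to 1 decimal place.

Degrees of freedom: 30 + 69 + 21 + 76 = 196.
Σ(nₕ−1)sₕ² = 30·3800.7225 + 69·2733.1984 + 21·1231.3081 + 76·763.4169 = 386489.5191.
s²ₚ = 386489.5191 / 196 = 1971.885... → 1971.9.

1971.9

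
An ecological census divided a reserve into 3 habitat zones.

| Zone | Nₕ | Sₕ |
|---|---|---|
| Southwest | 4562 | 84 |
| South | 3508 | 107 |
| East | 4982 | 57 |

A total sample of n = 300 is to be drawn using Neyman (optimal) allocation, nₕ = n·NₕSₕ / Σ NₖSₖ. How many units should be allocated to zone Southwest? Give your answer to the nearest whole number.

Southwest: NₕSₕ = 4562·84 = 383208
South: NₕSₕ = 3508·107 = 375356
East: NₕSₕ = 4982·57 = 283974
Σ NₕSₕ = 1042538.
n_Southwest = 300·383208/1042538 = 110.272... → 110.

110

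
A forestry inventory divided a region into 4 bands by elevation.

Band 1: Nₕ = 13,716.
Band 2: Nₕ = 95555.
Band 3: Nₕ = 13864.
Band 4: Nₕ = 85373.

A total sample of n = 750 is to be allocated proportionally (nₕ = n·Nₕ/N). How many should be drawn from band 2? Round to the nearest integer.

Share of band 2 = 95555/208508 = 0.45828.
Allocate 750 × 0.45828 = 343.710... → 344.

344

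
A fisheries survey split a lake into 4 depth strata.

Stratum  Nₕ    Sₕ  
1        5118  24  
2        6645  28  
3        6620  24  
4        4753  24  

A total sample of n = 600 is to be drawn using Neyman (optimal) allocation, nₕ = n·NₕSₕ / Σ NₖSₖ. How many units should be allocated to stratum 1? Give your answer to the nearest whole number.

127

Σ NₕSₕ = 5118·24 + 6645·28 + 6620·24 + 4753·24 = 581844.
Share for 1: 122832/581844 = 0.21111.
n_1 = 600 × 0.21111 = 126.665... → 127.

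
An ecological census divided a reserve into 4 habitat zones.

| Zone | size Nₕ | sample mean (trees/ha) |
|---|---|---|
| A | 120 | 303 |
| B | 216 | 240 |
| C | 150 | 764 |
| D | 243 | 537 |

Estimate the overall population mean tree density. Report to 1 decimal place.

N = 729; weights Wₕ = Nₕ/N = (0.1646, 0.2963, 0.2058, 0.3333).
x̄_st = Σ Wₕ·x̄ₕ = 0.1646·303 + 0.2963·240 + 0.2058·764 + 0.3333·537 ≈ 457.189...
→ 457.2.

457.2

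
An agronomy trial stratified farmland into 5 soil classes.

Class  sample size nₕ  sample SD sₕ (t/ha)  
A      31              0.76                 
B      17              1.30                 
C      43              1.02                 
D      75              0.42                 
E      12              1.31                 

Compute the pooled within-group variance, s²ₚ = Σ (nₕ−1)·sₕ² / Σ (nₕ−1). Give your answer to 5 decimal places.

A: (31−1)·0.76² = 30·0.5776 = 17.328
B: (17−1)·1.30² = 16·1.69 = 27.04
C: (43−1)·1.02² = 42·1.0404 = 43.6968
D: (75−1)·0.42² = 74·0.1764 = 13.0536
E: (12−1)·1.31² = 11·1.7161 = 18.8771
Numerator = 119.9955; denominator = Σ(nₕ−1) = 173.
s²ₚ = 119.9955/173 = 0.6936156... → 0.69362.

0.69362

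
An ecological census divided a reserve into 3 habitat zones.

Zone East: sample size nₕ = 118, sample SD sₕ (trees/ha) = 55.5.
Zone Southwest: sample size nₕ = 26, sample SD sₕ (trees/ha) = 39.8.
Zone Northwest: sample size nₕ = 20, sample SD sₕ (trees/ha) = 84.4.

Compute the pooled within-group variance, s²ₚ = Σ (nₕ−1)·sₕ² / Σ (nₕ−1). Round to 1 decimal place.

3325.1

Degrees of freedom: 117 + 25 + 19 = 161.
Σ(nₕ−1)sₕ² = 117·3080.25 + 25·1584.04 + 19·7123.36 = 535334.09.
s²ₚ = 535334.09 / 161 = 3325.056... → 3325.1.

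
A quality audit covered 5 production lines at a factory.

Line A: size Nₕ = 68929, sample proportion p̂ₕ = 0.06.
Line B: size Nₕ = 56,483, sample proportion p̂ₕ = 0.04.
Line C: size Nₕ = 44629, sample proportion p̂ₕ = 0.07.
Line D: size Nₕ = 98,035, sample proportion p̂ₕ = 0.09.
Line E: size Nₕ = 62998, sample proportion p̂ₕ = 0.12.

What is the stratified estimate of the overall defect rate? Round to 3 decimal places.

0.078

N = 68929 + 56483 + 44629 + 98035 + 62998 = 331074.
Overall proportion = Σ (Nₕ/N)·p̂ₕ.
Σ Nₕp̂ₕ = 4135.74 + 2259.32 + 3124.03 + 8823.15 + 7559.76 = 25902.
25902 / 331074 = 0.07824... → 0.078.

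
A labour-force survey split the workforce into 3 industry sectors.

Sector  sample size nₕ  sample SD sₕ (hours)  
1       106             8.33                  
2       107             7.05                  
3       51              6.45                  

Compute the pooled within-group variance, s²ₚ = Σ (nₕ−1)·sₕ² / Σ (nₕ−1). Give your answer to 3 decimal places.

56.071

1: (106−1)·8.33² = 105·69.3889 = 7285.8345
2: (107−1)·7.05² = 106·49.7025 = 5268.465
3: (51−1)·6.45² = 50·41.6025 = 2080.125
Numerator = 14634.4245; denominator = Σ(nₕ−1) = 261.
s²ₚ = 14634.4245/261 = 56.07059... → 56.071.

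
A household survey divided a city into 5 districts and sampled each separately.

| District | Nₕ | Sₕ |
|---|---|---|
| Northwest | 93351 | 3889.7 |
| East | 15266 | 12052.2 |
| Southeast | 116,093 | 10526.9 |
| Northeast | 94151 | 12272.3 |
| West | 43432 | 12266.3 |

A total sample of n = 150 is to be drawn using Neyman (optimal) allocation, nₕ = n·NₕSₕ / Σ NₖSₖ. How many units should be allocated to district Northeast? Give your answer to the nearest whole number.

50

Northwest: NₕSₕ = 93351·3889.7 = 363107384.7
East: NₕSₕ = 15266·12052.2 = 183988885.2
Southeast: NₕSₕ = 116093·10526.9 = 1222099401.7
Northeast: NₕSₕ = 94151·12272.3 = 1155449317.3
West: NₕSₕ = 43432·12266.3 = 532749941.6
Σ NₕSₕ = 3457394930.5.
n_Northeast = 150·1155449317.3/3457394930.5 = 50.129... → 50.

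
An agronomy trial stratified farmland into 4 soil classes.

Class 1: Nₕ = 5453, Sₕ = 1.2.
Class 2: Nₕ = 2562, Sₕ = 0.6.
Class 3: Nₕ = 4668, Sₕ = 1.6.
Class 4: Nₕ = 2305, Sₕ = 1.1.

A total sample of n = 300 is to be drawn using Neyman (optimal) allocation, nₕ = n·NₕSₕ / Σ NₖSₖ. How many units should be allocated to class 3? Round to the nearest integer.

Σ NₕSₕ = 5453·1.2 + 2562·0.6 + 4668·1.6 + 2305·1.1 = 18085.1.
Share for 3: 7468.8/18085.1 = 0.41298.
n_3 = 300 × 0.41298 = 123.894... → 124.

124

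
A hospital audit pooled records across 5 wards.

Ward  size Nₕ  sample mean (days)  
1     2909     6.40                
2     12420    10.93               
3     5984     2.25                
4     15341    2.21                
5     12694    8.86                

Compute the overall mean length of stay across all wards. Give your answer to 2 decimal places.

6.37

x̄_st = (Σ Nₕx̄ₕ) / (Σ Nₕ) = (2909·6.40 + 12420·10.93 + 5984·2.25 + 15341·2.21 + 12694·8.86) / 49348
= 314204.65 / 49348 = 6.3671... → 6.37.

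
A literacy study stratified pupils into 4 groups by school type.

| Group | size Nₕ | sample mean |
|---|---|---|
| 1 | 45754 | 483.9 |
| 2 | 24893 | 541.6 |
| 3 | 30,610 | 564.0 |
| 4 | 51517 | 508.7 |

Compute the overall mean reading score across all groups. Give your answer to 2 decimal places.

x̄_st = (Σ Nₕx̄ₕ) / (Σ Nₕ) = (45754·483.9 + 24893·541.6 + 30610·564.0 + 51517·508.7) / 152774
= 79093147.3 / 152774 = 517.7134... → 517.71.

517.71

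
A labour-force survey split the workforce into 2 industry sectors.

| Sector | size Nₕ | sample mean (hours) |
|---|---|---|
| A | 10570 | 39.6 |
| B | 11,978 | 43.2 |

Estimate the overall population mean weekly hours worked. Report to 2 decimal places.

41.51

N = 10570 + 11978 = 22548.
Overall mean = Σ (Nₕ/N)·x̄ₕ — weight by population share, not a simple average.
Σ Nₕx̄ₕ = 10570·39.6 + 11978·43.2 = 418572 + 517449.6 = 936021.6.
Divide by N: 936021.6 / 22548 = 41.5124... → 41.51.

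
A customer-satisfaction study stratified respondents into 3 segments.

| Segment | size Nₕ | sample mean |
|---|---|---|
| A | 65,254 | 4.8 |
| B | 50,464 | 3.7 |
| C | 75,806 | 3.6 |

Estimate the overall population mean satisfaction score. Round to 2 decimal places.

4.04

N = 191524; weights Wₕ = Nₕ/N = (0.3407, 0.2635, 0.3958).
x̄_st = Σ Wₕ·x̄ₕ = 0.3407·4.8 + 0.2635·3.7 + 0.3958·3.6 ≈ 4.0352...
→ 4.04.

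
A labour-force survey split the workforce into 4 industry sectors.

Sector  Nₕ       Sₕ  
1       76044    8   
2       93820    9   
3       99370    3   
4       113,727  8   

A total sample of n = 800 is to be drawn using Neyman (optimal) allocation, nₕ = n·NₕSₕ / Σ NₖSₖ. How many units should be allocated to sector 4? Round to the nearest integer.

1: NₕSₕ = 76044·8 = 608352
2: NₕSₕ = 93820·9 = 844380
3: NₕSₕ = 99370·3 = 298110
4: NₕSₕ = 113727·8 = 909816
Σ NₕSₕ = 2660658.
n_4 = 800·909816/2660658 = 273.561... → 274.

274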